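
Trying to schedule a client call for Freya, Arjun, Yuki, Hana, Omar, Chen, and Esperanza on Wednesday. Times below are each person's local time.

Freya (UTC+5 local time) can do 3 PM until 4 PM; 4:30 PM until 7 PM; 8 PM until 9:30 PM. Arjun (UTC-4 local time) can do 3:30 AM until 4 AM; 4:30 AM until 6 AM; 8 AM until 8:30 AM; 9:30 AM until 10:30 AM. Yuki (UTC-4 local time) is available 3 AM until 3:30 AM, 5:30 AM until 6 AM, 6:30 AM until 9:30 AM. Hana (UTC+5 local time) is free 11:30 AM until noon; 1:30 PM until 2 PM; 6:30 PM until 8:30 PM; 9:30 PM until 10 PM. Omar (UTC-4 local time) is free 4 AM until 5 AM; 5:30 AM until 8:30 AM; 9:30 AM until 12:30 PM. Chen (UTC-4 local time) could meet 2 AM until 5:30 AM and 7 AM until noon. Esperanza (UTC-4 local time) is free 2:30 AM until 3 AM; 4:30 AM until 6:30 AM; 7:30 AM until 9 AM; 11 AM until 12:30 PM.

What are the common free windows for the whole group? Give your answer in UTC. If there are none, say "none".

none

Freya in UTC: 10:00-11:00, 11:30-14:00, 15:00-16:30 (subtract 5h to convert from UTC+5).
Arjun in UTC: 07:30-08:00, 08:30-10:00, 12:00-12:30, 13:30-14:30 (add 4h to convert from UTC-4).
Yuki in UTC: 07:00-07:30, 09:30-10:00, 10:30-13:30 (add 4h to convert from UTC-4).
Hana in UTC: 06:30-07:00, 08:30-09:00, 13:30-15:30, 16:30-17:00 (subtract 5h to convert from UTC+5).
Omar in UTC: 08:00-09:00, 09:30-12:30, 13:30-16:30 (add 4h to convert from UTC-4).
Chen in UTC: 06:00-09:30, 11:00-16:00 (add 4h to convert from UTC-4).
Esperanza in UTC: 06:30-07:00, 08:30-10:30, 11:30-13:00, 15:00-16:30 (add 4h to convert from UTC-4).
Freya ∩ Arjun: 12:00-12:30, 13:30-14:00.
Freya ∩ Arjun ∩ Yuki: 12:00-12:30.
Freya ∩ Arjun ∩ Yuki ∩ Hana: ∅.
Freya ∩ Arjun ∩ Yuki ∩ Hana ∩ Omar: ∅.
Freya ∩ Arjun ∩ Yuki ∩ Hana ∩ Omar ∩ Chen: ∅.
Freya ∩ Arjun ∩ Yuki ∩ Hana ∩ Omar ∩ Chen ∩ Esperanza: ∅.
There is no time when everyone is free.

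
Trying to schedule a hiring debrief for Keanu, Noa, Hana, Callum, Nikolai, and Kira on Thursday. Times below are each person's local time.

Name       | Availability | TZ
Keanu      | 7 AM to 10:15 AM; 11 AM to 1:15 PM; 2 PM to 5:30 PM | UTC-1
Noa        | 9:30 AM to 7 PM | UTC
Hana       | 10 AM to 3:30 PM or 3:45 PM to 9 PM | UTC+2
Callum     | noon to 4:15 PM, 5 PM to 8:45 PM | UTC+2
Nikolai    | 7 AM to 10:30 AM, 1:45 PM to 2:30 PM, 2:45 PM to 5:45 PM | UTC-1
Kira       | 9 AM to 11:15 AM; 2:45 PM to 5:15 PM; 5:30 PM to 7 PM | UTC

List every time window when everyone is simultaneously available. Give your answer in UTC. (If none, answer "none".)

Keanu in UTC: 08:00-11:15, 12:00-14:15, 15:00-18:30 (add 1h to convert from UTC-1).
Noa in UTC: 09:30-19:00.
Hana in UTC: 08:00-13:30, 13:45-19:00 (subtract 2h to convert from UTC+2).
Callum in UTC: 10:00-14:15, 15:00-18:45 (subtract 2h to convert from UTC+2).
Nikolai in UTC: 08:00-11:30, 14:45-15:30, 15:45-18:45 (add 1h to convert from UTC-1).
Kira in UTC: 09:00-11:15, 14:45-17:15, 17:30-19:00.
Keanu ∩ Noa: 09:30-11:15, 12:00-14:15, 15:00-18:30.
Keanu ∩ Noa ∩ Hana: 09:30-11:15, 12:00-13:30, 13:45-14:15, 15:00-18:30.
Keanu ∩ Noa ∩ Hana ∩ Callum: 10:00-11:15, 12:00-13:30, 13:45-14:15, 15:00-18:30.
Keanu ∩ Noa ∩ Hana ∩ Callum ∩ Nikolai: 10:00-11:15, 15:00-15:30, 15:45-18:30.
Keanu ∩ Noa ∩ Hana ∩ Callum ∩ Nikolai ∩ Kira: 10:00-11:15, 15:00-15:30, 15:45-17:15, 17:30-18:30.

10:00-11:15, 15:00-15:30, 15:45-17:15, 17:30-18:30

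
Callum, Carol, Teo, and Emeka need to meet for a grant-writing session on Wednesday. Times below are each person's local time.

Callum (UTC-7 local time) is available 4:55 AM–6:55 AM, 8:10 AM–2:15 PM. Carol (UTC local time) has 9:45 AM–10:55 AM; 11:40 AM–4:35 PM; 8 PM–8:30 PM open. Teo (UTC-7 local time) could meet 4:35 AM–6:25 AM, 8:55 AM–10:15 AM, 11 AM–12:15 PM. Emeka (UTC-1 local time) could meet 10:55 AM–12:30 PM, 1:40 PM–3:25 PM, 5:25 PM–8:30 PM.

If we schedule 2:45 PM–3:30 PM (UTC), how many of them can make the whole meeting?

Callum in UTC: 11:55-13:55, 15:10-21:15 (add 7h to convert from UTC-7).
Carol in UTC: 09:45-10:55, 11:40-16:35, 20:00-20:30.
Teo in UTC: 11:35-13:25, 15:55-17:15, 18:00-19:15 (add 7h to convert from UTC-7).
Emeka in UTC: 11:55-13:30, 14:40-16:25, 18:25-21:30 (add 1h to convert from UTC-1).
Carol and Emeka can make the full 14:45-15:30 slot — that's 2.

2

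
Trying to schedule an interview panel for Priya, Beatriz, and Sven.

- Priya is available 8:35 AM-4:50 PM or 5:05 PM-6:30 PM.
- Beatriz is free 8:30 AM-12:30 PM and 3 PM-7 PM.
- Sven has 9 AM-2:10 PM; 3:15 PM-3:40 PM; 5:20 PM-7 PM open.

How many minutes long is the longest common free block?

210

Priya ∩ Beatriz: 08:35-12:30, 15:00-16:50, 17:05-18:30.
Priya ∩ Beatriz ∩ Sven: 09:00-12:30, 15:15-15:40, 17:20-18:30.
The longest is 09:00-12:30 at 210 minutes.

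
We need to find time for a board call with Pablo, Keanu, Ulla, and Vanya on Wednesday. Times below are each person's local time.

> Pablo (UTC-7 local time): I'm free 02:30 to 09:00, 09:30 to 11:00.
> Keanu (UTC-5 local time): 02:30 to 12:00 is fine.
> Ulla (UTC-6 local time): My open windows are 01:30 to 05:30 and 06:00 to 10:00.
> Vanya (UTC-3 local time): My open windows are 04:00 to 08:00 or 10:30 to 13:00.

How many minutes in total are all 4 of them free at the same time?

240

Pablo in UTC: 09:30-16:00, 16:30-18:00 (add 7h to convert from UTC-7).
Keanu in UTC: 07:30-17:00 (add 5h to convert from UTC-5).
Ulla in UTC: 07:30-11:30, 12:00-16:00 (add 6h to convert from UTC-6).
Vanya in UTC: 07:00-11:00, 13:30-16:00 (add 3h to convert from UTC-3).
Pablo ∩ Keanu: 09:30-16:00, 16:30-17:00.
Pablo ∩ Keanu ∩ Ulla: 09:30-11:30, 12:00-16:00.
Pablo ∩ Keanu ∩ Ulla ∩ Vanya: 09:30-11:00, 13:30-16:00.
Summing the common windows: 90 + 150 = 240 minutes.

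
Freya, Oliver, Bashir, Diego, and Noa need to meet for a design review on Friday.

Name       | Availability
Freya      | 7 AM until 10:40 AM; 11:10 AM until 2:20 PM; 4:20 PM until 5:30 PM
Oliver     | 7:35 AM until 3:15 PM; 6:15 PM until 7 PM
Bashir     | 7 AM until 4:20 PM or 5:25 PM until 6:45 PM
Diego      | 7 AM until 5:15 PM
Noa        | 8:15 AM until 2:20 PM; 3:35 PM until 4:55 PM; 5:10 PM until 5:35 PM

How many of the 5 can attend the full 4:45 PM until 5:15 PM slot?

2

Freya and Diego can make the full 16:45-17:15 slot — that's 2.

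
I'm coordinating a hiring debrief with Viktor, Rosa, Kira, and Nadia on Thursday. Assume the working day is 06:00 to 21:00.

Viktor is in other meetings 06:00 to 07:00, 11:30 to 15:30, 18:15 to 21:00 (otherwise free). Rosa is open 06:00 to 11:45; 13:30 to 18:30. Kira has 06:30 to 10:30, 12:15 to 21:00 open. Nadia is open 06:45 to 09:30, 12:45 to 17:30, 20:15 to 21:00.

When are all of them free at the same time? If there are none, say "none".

Viktor free: 07:00-11:30, 15:30-18:15 (invert busy blocks within the working day).
Rosa free: 06:00-11:45, 13:30-18:30.
Kira free: 06:30-10:30, 12:15-21:00.
Nadia free: 06:45-09:30, 12:45-17:30, 20:15-21:00.
Viktor ∩ Rosa: 07:00-11:30, 15:30-18:15.
Viktor ∩ Rosa ∩ Kira: 07:00-10:30, 15:30-18:15.
Viktor ∩ Rosa ∩ Kira ∩ Nadia: 07:00-09:30, 15:30-17:30.

07:00-09:30, 15:30-17:30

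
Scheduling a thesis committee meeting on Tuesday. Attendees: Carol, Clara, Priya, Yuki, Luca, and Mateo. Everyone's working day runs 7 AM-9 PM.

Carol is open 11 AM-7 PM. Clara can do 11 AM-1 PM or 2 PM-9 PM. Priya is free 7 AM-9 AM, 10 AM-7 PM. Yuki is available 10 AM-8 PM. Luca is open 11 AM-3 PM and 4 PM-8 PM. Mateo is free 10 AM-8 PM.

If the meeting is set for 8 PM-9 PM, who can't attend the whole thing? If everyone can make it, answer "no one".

Carol, Luca, Mateo, Priya, Yuki

Carol: not fully free for 20:00-21:00. Clara: free for 20:00-21:00. Priya: not fully free for 20:00-21:00. Yuki: not fully free for 20:00-21:00. Luca: not fully free for 20:00-21:00. Mateo: not fully free for 20:00-21:00.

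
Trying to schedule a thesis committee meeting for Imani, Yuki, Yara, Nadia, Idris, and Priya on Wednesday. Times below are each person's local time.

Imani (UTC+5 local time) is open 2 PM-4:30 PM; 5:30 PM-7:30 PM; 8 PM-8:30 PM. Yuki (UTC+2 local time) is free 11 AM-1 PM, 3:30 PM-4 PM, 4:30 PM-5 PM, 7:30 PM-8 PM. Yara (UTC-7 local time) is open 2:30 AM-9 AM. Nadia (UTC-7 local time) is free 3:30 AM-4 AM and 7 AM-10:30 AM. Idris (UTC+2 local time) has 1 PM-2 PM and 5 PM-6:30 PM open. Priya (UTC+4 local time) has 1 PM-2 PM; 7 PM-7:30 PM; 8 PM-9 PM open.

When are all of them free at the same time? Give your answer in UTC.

none

Imani in UTC: 09:00-11:30, 12:30-14:30, 15:00-15:30 (subtract 5h to convert from UTC+5).
Yuki in UTC: 09:00-11:00, 13:30-14:00, 14:30-15:00, 17:30-18:00 (subtract 2h to convert from UTC+2).
Yara in UTC: 09:30-16:00 (add 7h to convert from UTC-7).
Nadia in UTC: 10:30-11:00, 14:00-17:30 (add 7h to convert from UTC-7).
Idris in UTC: 11:00-12:00, 15:00-16:30 (subtract 2h to convert from UTC+2).
Priya in UTC: 09:00-10:00, 15:00-15:30, 16:00-17:00 (subtract 4h to convert from UTC+4).
Imani ∩ Yuki: 09:00-11:00, 13:30-14:00.
Imani ∩ Yuki ∩ Yara: 09:30-11:00, 13:30-14:00.
Imani ∩ Yuki ∩ Yara ∩ Nadia: 10:30-11:00.
Imani ∩ Yuki ∩ Yara ∩ Nadia ∩ Idris: ∅.
Imani ∩ Yuki ∩ Yara ∩ Nadia ∩ Idris ∩ Priya: ∅.
There is no time when everyone is free.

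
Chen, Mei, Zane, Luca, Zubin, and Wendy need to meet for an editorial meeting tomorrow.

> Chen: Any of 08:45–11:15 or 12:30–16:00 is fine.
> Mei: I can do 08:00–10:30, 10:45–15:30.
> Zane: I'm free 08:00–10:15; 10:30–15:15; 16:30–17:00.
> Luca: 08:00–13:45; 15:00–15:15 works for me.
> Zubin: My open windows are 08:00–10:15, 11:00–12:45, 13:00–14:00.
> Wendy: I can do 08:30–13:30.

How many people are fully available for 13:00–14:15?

3

Chen, Mei, and Zane can make the full 13:00-14:15 slot — that's 3.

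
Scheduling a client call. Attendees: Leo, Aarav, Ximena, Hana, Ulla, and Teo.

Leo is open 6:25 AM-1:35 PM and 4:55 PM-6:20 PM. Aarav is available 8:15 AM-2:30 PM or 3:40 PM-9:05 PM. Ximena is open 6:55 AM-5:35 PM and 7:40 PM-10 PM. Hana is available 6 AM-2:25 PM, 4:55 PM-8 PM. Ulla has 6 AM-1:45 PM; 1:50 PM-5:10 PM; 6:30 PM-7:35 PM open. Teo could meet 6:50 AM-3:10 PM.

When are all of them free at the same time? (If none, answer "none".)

Leo ∩ Aarav: 08:15-13:35, 16:55-18:20.
Leo ∩ Aarav ∩ Ximena: 08:15-13:35, 16:55-17:35.
Leo ∩ Aarav ∩ Ximena ∩ Hana: 08:15-13:35, 16:55-17:35.
Leo ∩ Aarav ∩ Ximena ∩ Hana ∩ Ulla: 08:15-13:35, 16:55-17:10.
Leo ∩ Aarav ∩ Ximena ∩ Hana ∩ Ulla ∩ Teo: 08:15-13:35.

08:15-13:35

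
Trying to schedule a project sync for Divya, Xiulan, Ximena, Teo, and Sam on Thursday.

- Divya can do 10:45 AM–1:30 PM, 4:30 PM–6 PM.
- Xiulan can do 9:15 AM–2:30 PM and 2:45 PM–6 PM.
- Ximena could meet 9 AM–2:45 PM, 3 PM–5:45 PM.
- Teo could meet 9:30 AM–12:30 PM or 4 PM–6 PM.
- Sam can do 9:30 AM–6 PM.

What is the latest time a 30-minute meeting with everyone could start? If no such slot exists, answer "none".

Divya ∩ Xiulan: 10:45-13:30, 16:30-18:00.
Divya ∩ Xiulan ∩ Ximena: 10:45-13:30, 16:30-17:45.
Divya ∩ Xiulan ∩ Ximena ∩ Teo: 10:45-12:30, 16:30-17:45.
Divya ∩ Xiulan ∩ Ximena ∩ Teo ∩ Sam: 10:45-12:30, 16:30-17:45.
The last common window of at least 30 minutes is 16:30-17:45; a 30-minute meeting can start as late as 17:15 and still end by 17:45.

17:15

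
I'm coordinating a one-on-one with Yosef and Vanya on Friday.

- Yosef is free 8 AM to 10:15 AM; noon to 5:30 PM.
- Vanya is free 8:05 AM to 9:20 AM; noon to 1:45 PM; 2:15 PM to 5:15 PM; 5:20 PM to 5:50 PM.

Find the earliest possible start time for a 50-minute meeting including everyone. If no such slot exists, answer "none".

08:05

Yosef ∩ Vanya: 08:05-09:20, 12:00-13:45, 14:15-17:15, 17:20-17:30.
So the common availability across everyone is 08:05-09:20, 12:00-13:45, 14:15-17:15, 17:20-17:30.
The first common window of at least 50 minutes is 08:05-09:20, so the earliest start is 08:05.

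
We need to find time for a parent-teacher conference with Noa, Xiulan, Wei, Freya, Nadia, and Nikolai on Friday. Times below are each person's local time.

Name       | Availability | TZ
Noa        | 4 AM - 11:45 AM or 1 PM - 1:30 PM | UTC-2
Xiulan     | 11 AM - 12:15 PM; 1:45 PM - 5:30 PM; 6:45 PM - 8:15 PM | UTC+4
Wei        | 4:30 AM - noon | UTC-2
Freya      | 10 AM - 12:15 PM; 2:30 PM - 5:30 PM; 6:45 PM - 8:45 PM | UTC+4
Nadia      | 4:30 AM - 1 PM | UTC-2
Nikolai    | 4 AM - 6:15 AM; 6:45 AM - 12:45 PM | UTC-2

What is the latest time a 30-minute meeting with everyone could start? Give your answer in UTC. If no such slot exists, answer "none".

13:00

Noa in UTC: 06:00-13:45, 15:00-15:30 (add 2h to convert from UTC-2).
Xiulan in UTC: 07:00-08:15, 09:45-13:30, 14:45-16:15 (subtract 4h to convert from UTC+4).
Wei in UTC: 06:30-14:00 (add 2h to convert from UTC-2).
Freya in UTC: 06:00-08:15, 10:30-13:30, 14:45-16:45 (subtract 4h to convert from UTC+4).
Nadia in UTC: 06:30-15:00 (add 2h to convert from UTC-2).
Nikolai in UTC: 06:00-08:15, 08:45-14:45 (add 2h to convert from UTC-2).
Noa ∩ Xiulan: 07:00-08:15, 09:45-13:30, 15:00-15:30.
Noa ∩ Xiulan ∩ Wei: 07:00-08:15, 09:45-13:30.
Noa ∩ Xiulan ∩ Wei ∩ Freya: 07:00-08:15, 10:30-13:30.
Noa ∩ Xiulan ∩ Wei ∩ Freya ∩ Nadia: 07:00-08:15, 10:30-13:30.
Noa ∩ Xiulan ∩ Wei ∩ Freya ∩ Nadia ∩ Nikolai: 07:00-08:15, 10:30-13:30.
The last common window of at least 30 minutes is 10:30-13:30; a 30-minute meeting can start as late as 13:00 and still end by 13:30.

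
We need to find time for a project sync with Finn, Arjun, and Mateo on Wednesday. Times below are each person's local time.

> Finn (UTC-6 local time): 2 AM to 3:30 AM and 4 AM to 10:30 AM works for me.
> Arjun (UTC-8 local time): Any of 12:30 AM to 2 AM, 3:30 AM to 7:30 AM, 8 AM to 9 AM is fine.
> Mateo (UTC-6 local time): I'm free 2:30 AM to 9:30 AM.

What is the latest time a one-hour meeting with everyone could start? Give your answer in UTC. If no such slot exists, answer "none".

14:30

Finn in UTC: 08:00-09:30, 10:00-16:30 (add 6h to convert from UTC-6).
Arjun in UTC: 08:30-10:00, 11:30-15:30, 16:00-17:00 (add 8h to convert from UTC-8).
Mateo in UTC: 08:30-15:30 (add 6h to convert from UTC-6).
Finn ∩ Arjun: 08:30-09:30, 11:30-15:30, 16:00-16:30.
Finn ∩ Arjun ∩ Mateo: 08:30-09:30, 11:30-15:30.
So the common availability across everyone is 08:30-09:30, 11:30-15:30.
The last common window of at least 60 minutes is 11:30-15:30; a 60-minute meeting can start as late as 14:30 and still end by 15:30.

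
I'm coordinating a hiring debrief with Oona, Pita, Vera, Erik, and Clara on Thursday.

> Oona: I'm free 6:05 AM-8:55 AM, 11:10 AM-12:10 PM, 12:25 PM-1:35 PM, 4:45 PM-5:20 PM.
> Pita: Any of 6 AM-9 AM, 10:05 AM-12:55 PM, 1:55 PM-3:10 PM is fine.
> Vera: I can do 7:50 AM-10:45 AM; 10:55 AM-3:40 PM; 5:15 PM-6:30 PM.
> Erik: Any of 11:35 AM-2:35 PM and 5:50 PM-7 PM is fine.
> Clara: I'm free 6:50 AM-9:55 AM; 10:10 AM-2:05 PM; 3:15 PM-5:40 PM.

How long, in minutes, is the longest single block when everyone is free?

35

Oona ∩ Pita: 06:05-08:55, 11:10-12:10, 12:25-12:55.
Oona ∩ Pita ∩ Vera: 07:50-08:55, 11:10-12:10, 12:25-12:55.
Oona ∩ Pita ∩ Vera ∩ Erik: 11:35-12:10, 12:25-12:55.
Oona ∩ Pita ∩ Vera ∩ Erik ∩ Clara: 11:35-12:10, 12:25-12:55.
The longest is 11:35-12:10 at 35 minutes.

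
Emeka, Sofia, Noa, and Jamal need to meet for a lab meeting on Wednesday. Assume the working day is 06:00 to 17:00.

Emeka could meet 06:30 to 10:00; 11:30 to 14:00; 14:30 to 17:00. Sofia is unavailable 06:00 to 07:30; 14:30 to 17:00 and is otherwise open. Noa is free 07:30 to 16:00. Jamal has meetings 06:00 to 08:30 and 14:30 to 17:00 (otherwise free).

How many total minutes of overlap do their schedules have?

240

Emeka free: 06:30-10:00, 11:30-14:00, 14:30-17:00.
Sofia free: 07:30-14:30 (invert busy blocks within the working day).
Noa free: 07:30-16:00.
Jamal free: 08:30-14:30 (invert busy blocks within the working day).
Emeka ∩ Sofia: 07:30-10:00, 11:30-14:00.
Emeka ∩ Sofia ∩ Noa: 07:30-10:00, 11:30-14:00.
Emeka ∩ Sofia ∩ Noa ∩ Jamal: 08:30-10:00, 11:30-14:00.
Summing the common windows: 90 + 150 = 240 minutes.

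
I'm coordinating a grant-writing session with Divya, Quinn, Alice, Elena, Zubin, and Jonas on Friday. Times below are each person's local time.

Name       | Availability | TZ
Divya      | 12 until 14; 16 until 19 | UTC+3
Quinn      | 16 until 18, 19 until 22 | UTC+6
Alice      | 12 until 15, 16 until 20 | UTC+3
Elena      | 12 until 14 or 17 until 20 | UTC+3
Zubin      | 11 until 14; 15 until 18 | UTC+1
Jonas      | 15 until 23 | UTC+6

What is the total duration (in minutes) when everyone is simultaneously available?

180

Divya in UTC: 09:00-11:00, 13:00-16:00 (subtract 3h to convert from UTC+3).
Quinn in UTC: 10:00-12:00, 13:00-16:00 (subtract 6h to convert from UTC+6).
Alice in UTC: 09:00-12:00, 13:00-17:00 (subtract 3h to convert from UTC+3).
Elena in UTC: 09:00-11:00, 14:00-17:00 (subtract 3h to convert from UTC+3).
Zubin in UTC: 10:00-13:00, 14:00-17:00 (subtract 1h to convert from UTC+1).
Jonas in UTC: 09:00-17:00 (subtract 6h to convert from UTC+6).
Divya ∩ Quinn: 10:00-11:00, 13:00-16:00.
Divya ∩ Quinn ∩ Alice: 10:00-11:00, 13:00-16:00.
Divya ∩ Quinn ∩ Alice ∩ Elena: 10:00-11:00, 14:00-16:00.
Divya ∩ Quinn ∩ Alice ∩ Elena ∩ Zubin: 10:00-11:00, 14:00-16:00.
Divya ∩ Quinn ∩ Alice ∩ Elena ∩ Zubin ∩ Jonas: 10:00-11:00, 14:00-16:00.
Summing the common windows: 60 + 120 = 180 minutes.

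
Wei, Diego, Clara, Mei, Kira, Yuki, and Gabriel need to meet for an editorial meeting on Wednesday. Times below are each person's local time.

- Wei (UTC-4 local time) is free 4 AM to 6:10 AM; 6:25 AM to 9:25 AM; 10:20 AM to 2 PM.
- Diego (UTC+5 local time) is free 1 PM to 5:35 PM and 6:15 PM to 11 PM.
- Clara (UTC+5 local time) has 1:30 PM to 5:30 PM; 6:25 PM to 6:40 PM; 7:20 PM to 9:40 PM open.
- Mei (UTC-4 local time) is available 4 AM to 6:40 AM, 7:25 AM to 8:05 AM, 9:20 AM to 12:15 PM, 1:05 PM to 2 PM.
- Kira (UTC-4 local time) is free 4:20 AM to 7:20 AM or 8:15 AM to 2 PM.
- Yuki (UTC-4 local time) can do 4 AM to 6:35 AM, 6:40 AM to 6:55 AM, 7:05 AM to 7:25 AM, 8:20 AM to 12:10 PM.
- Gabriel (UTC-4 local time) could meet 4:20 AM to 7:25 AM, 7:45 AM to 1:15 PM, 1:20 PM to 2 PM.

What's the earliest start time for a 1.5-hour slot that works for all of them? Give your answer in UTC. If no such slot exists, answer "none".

Wei in UTC: 08:00-10:10, 10:25-13:25, 14:20-18:00 (add 4h to convert from UTC-4).
Diego in UTC: 08:00-12:35, 13:15-18:00 (subtract 5h to convert from UTC+5).
Clara in UTC: 08:30-12:30, 13:25-13:40, 14:20-16:40 (subtract 5h to convert from UTC+5).
Mei in UTC: 08:00-10:40, 11:25-12:05, 13:20-16:15, 17:05-18:00 (add 4h to convert from UTC-4).
Kira in UTC: 08:20-11:20, 12:15-18:00 (add 4h to convert from UTC-4).
Yuki in UTC: 08:00-10:35, 10:40-10:55, 11:05-11:25, 12:20-16:10 (add 4h to convert from UTC-4).
Gabriel in UTC: 08:20-11:25, 11:45-17:15, 17:20-18:00 (add 4h to convert from UTC-4).
Wei ∩ Diego: 08:00-10:10, 10:25-12:35, 13:15-13:25, 14:20-18:00.
Wei ∩ Diego ∩ Clara: 08:30-10:10, 10:25-12:30, 14:20-16:40.
Wei ∩ Diego ∩ Clara ∩ Mei: 08:30-10:10, 10:25-10:40, 11:25-12:05, 14:20-16:15.
Wei ∩ Diego ∩ Clara ∩ Mei ∩ Kira: 08:30-10:10, 10:25-10:40, 14:20-16:15.
Wei ∩ Diego ∩ Clara ∩ Mei ∩ Kira ∩ Yuki: 08:30-10:10, 10:25-10:35, 14:20-16:10.
Wei ∩ Diego ∩ Clara ∩ Mei ∩ Kira ∩ Yuki ∩ Gabriel: 08:30-10:10, 10:25-10:35, 14:20-16:10.
The first common window of at least 90 minutes is 08:30-10:10, so the earliest start is 08:30.

08:30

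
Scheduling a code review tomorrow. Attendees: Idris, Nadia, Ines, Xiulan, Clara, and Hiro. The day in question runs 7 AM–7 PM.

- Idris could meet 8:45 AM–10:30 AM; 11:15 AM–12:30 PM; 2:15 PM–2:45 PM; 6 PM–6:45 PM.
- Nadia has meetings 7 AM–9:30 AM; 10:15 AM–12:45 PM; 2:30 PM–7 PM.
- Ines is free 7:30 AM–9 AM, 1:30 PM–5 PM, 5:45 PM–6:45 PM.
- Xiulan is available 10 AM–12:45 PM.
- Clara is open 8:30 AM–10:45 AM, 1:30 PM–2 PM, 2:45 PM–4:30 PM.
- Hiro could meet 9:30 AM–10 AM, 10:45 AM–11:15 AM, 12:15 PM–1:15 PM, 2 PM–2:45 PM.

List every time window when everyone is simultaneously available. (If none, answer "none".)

none

Idris free: 08:45-10:30, 11:15-12:30, 14:15-14:45, 18:00-18:45.
Nadia free: 09:30-10:15, 12:45-14:30 (invert busy blocks within the working day).
Ines free: 07:30-09:00, 13:30-17:00, 17:45-18:45.
Xiulan free: 10:00-12:45.
Clara free: 08:30-10:45, 13:30-14:00, 14:45-16:30.
Hiro free: 09:30-10:00, 10:45-11:15, 12:15-13:15, 14:00-14:45.
Idris ∩ Nadia: 09:30-10:15, 14:15-14:30.
Idris ∩ Nadia ∩ Ines: 14:15-14:30.
Idris ∩ Nadia ∩ Ines ∩ Xiulan: ∅.
Idris ∩ Nadia ∩ Ines ∩ Xiulan ∩ Clara: ∅.
Idris ∩ Nadia ∩ Ines ∩ Xiulan ∩ Clara ∩ Hiro: ∅.
There is no time when everyone is free.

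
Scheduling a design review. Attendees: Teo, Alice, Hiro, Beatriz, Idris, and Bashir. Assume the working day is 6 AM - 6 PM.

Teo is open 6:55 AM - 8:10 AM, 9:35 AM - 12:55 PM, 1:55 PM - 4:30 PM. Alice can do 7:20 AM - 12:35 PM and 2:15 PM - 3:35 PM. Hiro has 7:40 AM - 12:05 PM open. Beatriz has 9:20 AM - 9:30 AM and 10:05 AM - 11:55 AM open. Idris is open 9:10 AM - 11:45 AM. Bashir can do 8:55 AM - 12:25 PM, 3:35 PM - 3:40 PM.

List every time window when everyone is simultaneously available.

10:05-11:45

Teo ∩ Alice: 07:20-08:10, 09:35-12:35, 14:15-15:35.
Teo ∩ Alice ∩ Hiro: 07:40-08:10, 09:35-12:05.
Teo ∩ Alice ∩ Hiro ∩ Beatriz: 10:05-11:55.
Teo ∩ Alice ∩ Hiro ∩ Beatriz ∩ Idris: 10:05-11:45.
Teo ∩ Alice ∩ Hiro ∩ Beatriz ∩ Idris ∩ Bashir: 10:05-11:45.
Those are the intersection windows.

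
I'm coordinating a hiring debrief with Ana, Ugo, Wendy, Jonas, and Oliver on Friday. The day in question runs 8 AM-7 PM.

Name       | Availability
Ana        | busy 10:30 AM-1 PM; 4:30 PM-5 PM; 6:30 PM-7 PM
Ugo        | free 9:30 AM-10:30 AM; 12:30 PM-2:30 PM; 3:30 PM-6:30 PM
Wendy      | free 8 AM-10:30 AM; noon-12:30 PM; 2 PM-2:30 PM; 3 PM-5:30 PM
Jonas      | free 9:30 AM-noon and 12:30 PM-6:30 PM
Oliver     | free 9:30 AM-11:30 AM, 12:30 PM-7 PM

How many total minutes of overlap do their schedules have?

Ana free: 08:00-10:30, 13:00-16:30, 17:00-18:30 (invert busy blocks within the working day).
Ugo free: 09:30-10:30, 12:30-14:30, 15:30-18:30.
Wendy free: 08:00-10:30, 12:00-12:30, 14:00-14:30, 15:00-17:30.
Jonas free: 09:30-12:00, 12:30-18:30.
Oliver free: 09:30-11:30, 12:30-19:00.
Ana ∩ Ugo: 09:30-10:30, 13:00-14:30, 15:30-16:30, 17:00-18:30.
Ana ∩ Ugo ∩ Wendy: 09:30-10:30, 14:00-14:30, 15:30-16:30, 17:00-17:30.
Ana ∩ Ugo ∩ Wendy ∩ Jonas: 09:30-10:30, 14:00-14:30, 15:30-16:30, 17:00-17:30.
Ana ∩ Ugo ∩ Wendy ∩ Jonas ∩ Oliver: 09:30-10:30, 14:00-14:30, 15:30-16:30, 17:00-17:30.
Summing the common windows: 60 + 30 + 60 + 30 = 180 minutes.

180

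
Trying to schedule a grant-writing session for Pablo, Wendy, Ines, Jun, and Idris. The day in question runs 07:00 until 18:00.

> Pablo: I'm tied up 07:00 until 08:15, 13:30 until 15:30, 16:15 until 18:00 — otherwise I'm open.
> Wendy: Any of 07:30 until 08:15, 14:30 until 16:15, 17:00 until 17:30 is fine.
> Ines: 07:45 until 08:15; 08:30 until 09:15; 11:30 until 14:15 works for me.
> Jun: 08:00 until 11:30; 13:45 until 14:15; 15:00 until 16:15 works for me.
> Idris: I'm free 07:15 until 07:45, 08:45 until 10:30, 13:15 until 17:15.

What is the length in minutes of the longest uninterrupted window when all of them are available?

Pablo free: 08:15-13:30, 15:30-16:15 (invert busy blocks within the working day).
Wendy free: 07:30-08:15, 14:30-16:15, 17:00-17:30.
Ines free: 07:45-08:15, 08:30-09:15, 11:30-14:15.
Jun free: 08:00-11:30, 13:45-14:15, 15:00-16:15.
Idris free: 07:15-07:45, 08:45-10:30, 13:15-17:15.
Pablo ∩ Wendy: 15:30-16:15.
Pablo ∩ Wendy ∩ Ines: ∅.
Pablo ∩ Wendy ∩ Ines ∩ Jun: ∅.
Pablo ∩ Wendy ∩ Ines ∩ Jun ∩ Idris: ∅.
There is no time when everyone is free.
No common window exists, so the longest block is 0 minutes.

0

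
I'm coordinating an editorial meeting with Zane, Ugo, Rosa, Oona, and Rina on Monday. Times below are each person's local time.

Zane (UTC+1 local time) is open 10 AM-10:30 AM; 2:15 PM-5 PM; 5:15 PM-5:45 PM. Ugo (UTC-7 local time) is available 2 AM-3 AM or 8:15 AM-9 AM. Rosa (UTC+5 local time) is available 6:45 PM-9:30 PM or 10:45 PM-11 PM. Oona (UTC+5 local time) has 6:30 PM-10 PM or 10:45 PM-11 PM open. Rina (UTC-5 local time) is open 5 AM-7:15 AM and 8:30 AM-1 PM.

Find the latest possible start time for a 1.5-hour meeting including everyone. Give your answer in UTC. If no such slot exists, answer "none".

none

Zane in UTC: 09:00-09:30, 13:15-16:00, 16:15-16:45 (subtract 1h to convert from UTC+1).
Ugo in UTC: 09:00-10:00, 15:15-16:00 (add 7h to convert from UTC-7).
Rosa in UTC: 13:45-16:30, 17:45-18:00 (subtract 5h to convert from UTC+5).
Oona in UTC: 13:30-17:00, 17:45-18:00 (subtract 5h to convert from UTC+5).
Rina in UTC: 10:00-12:15, 13:30-18:00 (add 5h to convert from UTC-5).
Zane ∩ Ugo: 09:00-09:30, 15:15-16:00.
Zane ∩ Ugo ∩ Rosa: 15:15-16:00.
Zane ∩ Ugo ∩ Rosa ∩ Oona: 15:15-16:00.
Zane ∩ Ugo ∩ Rosa ∩ Oona ∩ Rina: 15:15-16:00.
No common window is at least 90 minutes long.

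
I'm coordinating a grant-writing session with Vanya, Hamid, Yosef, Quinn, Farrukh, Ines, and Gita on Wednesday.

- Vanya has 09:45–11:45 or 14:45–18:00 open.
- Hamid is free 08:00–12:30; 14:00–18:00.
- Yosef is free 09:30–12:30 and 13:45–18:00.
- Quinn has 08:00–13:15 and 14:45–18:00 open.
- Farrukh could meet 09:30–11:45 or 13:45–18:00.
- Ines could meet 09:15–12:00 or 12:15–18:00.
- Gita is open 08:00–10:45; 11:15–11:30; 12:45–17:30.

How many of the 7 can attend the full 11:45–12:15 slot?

3

Hamid, Yosef, and Quinn can make the full 11:45-12:15 slot — that's 3.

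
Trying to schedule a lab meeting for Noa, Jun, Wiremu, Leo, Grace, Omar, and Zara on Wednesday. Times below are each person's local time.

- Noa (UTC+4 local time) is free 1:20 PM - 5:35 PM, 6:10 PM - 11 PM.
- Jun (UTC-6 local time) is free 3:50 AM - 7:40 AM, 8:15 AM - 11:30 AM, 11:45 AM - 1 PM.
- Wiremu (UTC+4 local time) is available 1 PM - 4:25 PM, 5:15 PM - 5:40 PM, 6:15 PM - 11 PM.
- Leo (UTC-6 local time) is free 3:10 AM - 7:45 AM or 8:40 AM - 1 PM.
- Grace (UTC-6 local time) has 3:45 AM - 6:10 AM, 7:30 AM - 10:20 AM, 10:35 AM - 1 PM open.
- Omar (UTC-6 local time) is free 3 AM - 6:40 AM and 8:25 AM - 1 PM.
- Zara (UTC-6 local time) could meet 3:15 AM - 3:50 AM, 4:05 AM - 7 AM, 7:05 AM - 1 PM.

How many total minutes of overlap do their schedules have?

Noa in UTC: 09:20-13:35, 14:10-19:00 (subtract 4h to convert from UTC+4).
Jun in UTC: 09:50-13:40, 14:15-17:30, 17:45-19:00 (add 6h to convert from UTC-6).
Wiremu in UTC: 09:00-12:25, 13:15-13:40, 14:15-19:00 (subtract 4h to convert from UTC+4).
Leo in UTC: 09:10-13:45, 14:40-19:00 (add 6h to convert from UTC-6).
Grace in UTC: 09:45-12:10, 13:30-16:20, 16:35-19:00 (add 6h to convert from UTC-6).
Omar in UTC: 09:00-12:40, 14:25-19:00 (add 6h to convert from UTC-6).
Zara in UTC: 09:15-09:50, 10:05-13:00, 13:05-19:00 (add 6h to convert from UTC-6).
Noa ∩ Jun: 09:50-13:35, 14:15-17:30, 17:45-19:00.
Noa ∩ Jun ∩ Wiremu: 09:50-12:25, 13:15-13:35, 14:15-17:30, 17:45-19:00.
Noa ∩ Jun ∩ Wiremu ∩ Leo: 09:50-12:25, 13:15-13:35, 14:40-17:30, 17:45-19:00.
Noa ∩ Jun ∩ Wiremu ∩ Leo ∩ Grace: 09:50-12:10, 13:30-13:35, 14:40-16:20, 16:35-17:30, 17:45-19:00.
Noa ∩ Jun ∩ Wiremu ∩ Leo ∩ Grace ∩ Omar: 09:50-12:10, 14:40-16:20, 16:35-17:30, 17:45-19:00.
Noa ∩ Jun ∩ Wiremu ∩ Leo ∩ Grace ∩ Omar ∩ Zara: 10:05-12:10, 14:40-16:20, 16:35-17:30, 17:45-19:00.
Summing the common windows: 125 + 100 + 55 + 75 = 355 minutes.

355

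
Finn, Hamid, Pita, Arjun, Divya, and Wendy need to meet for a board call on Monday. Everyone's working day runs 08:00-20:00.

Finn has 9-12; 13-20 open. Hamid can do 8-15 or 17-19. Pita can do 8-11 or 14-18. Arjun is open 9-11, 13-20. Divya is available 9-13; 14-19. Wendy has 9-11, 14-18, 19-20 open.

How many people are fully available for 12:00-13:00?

Hamid and Divya can make the full 12:00-13:00 slot — that's 2.

2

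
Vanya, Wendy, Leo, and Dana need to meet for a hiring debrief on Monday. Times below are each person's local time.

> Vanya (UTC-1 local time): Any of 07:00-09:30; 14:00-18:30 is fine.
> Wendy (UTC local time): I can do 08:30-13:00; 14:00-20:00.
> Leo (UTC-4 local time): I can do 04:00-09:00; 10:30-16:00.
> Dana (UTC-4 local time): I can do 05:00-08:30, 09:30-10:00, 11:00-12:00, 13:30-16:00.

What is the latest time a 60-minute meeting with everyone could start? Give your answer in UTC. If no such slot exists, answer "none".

18:30

Vanya in UTC: 08:00-10:30, 15:00-19:30 (add 1h to convert from UTC-1).
Wendy in UTC: 08:30-13:00, 14:00-20:00.
Leo in UTC: 08:00-13:00, 14:30-20:00 (add 4h to convert from UTC-4).
Dana in UTC: 09:00-12:30, 13:30-14:00, 15:00-16:00, 17:30-20:00 (add 4h to convert from UTC-4).
Vanya ∩ Wendy: 08:30-10:30, 15:00-19:30.
Vanya ∩ Wendy ∩ Leo: 08:30-10:30, 15:00-19:30.
Vanya ∩ Wendy ∩ Leo ∩ Dana: 09:00-10:30, 15:00-16:00, 17:30-19:30.
Those are the intersection windows.
The last common window of at least 60 minutes is 17:30-19:30; a 60-minute meeting can start as late as 18:30 and still end by 19:30.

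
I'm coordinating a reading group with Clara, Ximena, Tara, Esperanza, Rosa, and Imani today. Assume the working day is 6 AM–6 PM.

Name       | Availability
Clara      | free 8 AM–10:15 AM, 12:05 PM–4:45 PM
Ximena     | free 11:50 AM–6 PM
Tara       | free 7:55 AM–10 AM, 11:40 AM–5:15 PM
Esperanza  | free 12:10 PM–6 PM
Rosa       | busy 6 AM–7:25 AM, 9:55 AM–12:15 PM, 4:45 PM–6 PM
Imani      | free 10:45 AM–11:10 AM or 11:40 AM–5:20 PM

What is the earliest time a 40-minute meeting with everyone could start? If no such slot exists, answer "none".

12:15

Clara free: 08:00-10:15, 12:05-16:45.
Ximena free: 11:50-18:00.
Tara free: 07:55-10:00, 11:40-17:15.
Esperanza free: 12:10-18:00.
Rosa free: 07:25-09:55, 12:15-16:45 (invert busy blocks within the working day).
Imani free: 10:45-11:10, 11:40-17:20.
Clara ∩ Ximena: 12:05-16:45.
Clara ∩ Ximena ∩ Tara: 12:05-16:45.
Clara ∩ Ximena ∩ Tara ∩ Esperanza: 12:10-16:45.
Clara ∩ Ximena ∩ Tara ∩ Esperanza ∩ Rosa: 12:15-16:45.
Clara ∩ Ximena ∩ Tara ∩ Esperanza ∩ Rosa ∩ Imani: 12:15-16:45.
The first common window of at least 40 minutes is 12:15-16:45, so the earliest start is 12:15.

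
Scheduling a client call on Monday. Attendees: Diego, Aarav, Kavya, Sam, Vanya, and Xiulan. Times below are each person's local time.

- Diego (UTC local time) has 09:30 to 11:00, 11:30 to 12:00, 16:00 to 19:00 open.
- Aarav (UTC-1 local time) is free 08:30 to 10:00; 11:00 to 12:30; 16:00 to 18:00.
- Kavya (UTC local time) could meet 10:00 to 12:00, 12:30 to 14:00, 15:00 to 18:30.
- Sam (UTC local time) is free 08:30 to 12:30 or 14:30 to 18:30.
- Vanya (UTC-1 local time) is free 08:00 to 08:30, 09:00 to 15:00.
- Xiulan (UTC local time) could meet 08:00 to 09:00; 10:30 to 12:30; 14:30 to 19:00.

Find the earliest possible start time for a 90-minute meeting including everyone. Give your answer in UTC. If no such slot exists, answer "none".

none

Diego in UTC: 09:30-11:00, 11:30-12:00, 16:00-19:00.
Aarav in UTC: 09:30-11:00, 12:00-13:30, 17:00-19:00 (add 1h to convert from UTC-1).
Kavya in UTC: 10:00-12:00, 12:30-14:00, 15:00-18:30.
Sam in UTC: 08:30-12:30, 14:30-18:30.
Vanya in UTC: 09:00-09:30, 10:00-16:00 (add 1h to convert from UTC-1).
Xiulan in UTC: 08:00-09:00, 10:30-12:30, 14:30-19:00.
Diego ∩ Aarav: 09:30-11:00, 17:00-19:00.
Diego ∩ Aarav ∩ Kavya: 10:00-11:00, 17:00-18:30.
Diego ∩ Aarav ∩ Kavya ∩ Sam: 10:00-11:00, 17:00-18:30.
Diego ∩ Aarav ∩ Kavya ∩ Sam ∩ Vanya: 10:00-11:00.
Diego ∩ Aarav ∩ Kavya ∩ Sam ∩ Vanya ∩ Xiulan: 10:30-11:00.
So the common availability across everyone is 10:30-11:00.
No common window is at least 90 minutes long.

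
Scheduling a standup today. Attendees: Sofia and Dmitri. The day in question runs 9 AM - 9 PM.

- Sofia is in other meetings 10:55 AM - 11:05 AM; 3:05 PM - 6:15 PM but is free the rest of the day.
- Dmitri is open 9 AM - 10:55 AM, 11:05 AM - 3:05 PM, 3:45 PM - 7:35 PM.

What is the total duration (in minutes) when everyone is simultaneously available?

435

Sofia free: 09:00-10:55, 11:05-15:05, 18:15-21:00 (invert busy blocks within the working day).
Dmitri free: 09:00-10:55, 11:05-15:05, 15:45-19:35.
Sofia ∩ Dmitri: 09:00-10:55, 11:05-15:05, 18:15-19:35.
Summing the common windows: 115 + 240 + 80 = 435 minutes.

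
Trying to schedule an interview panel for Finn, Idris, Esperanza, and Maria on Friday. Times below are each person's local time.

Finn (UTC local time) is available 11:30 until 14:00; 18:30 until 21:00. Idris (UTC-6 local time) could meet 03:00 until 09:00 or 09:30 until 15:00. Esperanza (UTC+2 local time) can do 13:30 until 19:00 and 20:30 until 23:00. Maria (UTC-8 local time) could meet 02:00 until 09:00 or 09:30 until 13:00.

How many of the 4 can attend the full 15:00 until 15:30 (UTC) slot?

2

Finn in UTC: 11:30-14:00, 18:30-21:00.
Idris in UTC: 09:00-15:00, 15:30-21:00 (add 6h to convert from UTC-6).
Esperanza in UTC: 11:30-17:00, 18:30-21:00 (subtract 2h to convert from UTC+2).
Maria in UTC: 10:00-17:00, 17:30-21:00 (add 8h to convert from UTC-8).
Esperanza and Maria can make the full 15:00-15:30 slot — that's 2.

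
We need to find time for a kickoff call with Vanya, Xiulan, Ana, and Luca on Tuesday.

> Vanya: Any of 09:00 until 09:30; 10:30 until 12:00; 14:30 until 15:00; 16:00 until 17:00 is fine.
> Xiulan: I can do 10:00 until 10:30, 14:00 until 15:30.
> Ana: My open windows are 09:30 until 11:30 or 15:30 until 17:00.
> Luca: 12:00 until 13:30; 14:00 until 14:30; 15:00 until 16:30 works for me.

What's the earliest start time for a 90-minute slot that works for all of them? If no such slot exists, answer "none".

Vanya ∩ Xiulan: 14:30-15:00.
Vanya ∩ Xiulan ∩ Ana: ∅.
Vanya ∩ Xiulan ∩ Ana ∩ Luca: ∅.
There is no time when everyone is free.
No common window is at least 90 minutes long.

none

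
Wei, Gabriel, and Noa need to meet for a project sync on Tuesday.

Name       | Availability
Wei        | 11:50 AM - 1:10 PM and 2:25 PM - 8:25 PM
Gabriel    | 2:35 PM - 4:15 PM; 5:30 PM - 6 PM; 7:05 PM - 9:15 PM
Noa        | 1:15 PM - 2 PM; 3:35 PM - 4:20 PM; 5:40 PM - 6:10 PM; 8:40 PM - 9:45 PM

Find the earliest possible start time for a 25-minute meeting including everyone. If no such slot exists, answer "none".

Wei ∩ Gabriel: 14:35-16:15, 17:30-18:00, 19:05-20:25.
Wei ∩ Gabriel ∩ Noa: 15:35-16:15, 17:40-18:00.
So the common availability across everyone is 15:35-16:15, 17:40-18:00.
The first common window of at least 25 minutes is 15:35-16:15, so the earliest start is 15:35.

15:35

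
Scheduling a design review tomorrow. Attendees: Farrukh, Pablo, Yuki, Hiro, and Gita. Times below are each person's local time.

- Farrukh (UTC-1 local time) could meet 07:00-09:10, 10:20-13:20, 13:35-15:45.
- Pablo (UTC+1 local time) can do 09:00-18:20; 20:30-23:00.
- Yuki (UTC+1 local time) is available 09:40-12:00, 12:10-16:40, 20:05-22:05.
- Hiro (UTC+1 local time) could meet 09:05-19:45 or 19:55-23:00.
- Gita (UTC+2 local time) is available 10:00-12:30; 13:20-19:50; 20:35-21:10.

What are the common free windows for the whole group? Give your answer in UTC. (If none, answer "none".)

Farrukh in UTC: 08:00-10:10, 11:20-14:20, 14:35-16:45 (add 1h to convert from UTC-1).
Pablo in UTC: 08:00-17:20, 19:30-22:00 (subtract 1h to convert from UTC+1).
Yuki in UTC: 08:40-11:00, 11:10-15:40, 19:05-21:05 (subtract 1h to convert from UTC+1).
Hiro in UTC: 08:05-18:45, 18:55-22:00 (subtract 1h to convert from UTC+1).
Gita in UTC: 08:00-10:30, 11:20-17:50, 18:35-19:10 (subtract 2h to convert from UTC+2).
Farrukh ∩ Pablo: 08:00-10:10, 11:20-14:20, 14:35-16:45.
Farrukh ∩ Pablo ∩ Yuki: 08:40-10:10, 11:20-14:20, 14:35-15:40.
Farrukh ∩ Pablo ∩ Yuki ∩ Hiro: 08:40-10:10, 11:20-14:20, 14:35-15:40.
Farrukh ∩ Pablo ∩ Yuki ∩ Hiro ∩ Gita: 08:40-10:10, 11:20-14:20, 14:35-15:40.

08:40-10:10, 11:20-14:20, 14:35-15:40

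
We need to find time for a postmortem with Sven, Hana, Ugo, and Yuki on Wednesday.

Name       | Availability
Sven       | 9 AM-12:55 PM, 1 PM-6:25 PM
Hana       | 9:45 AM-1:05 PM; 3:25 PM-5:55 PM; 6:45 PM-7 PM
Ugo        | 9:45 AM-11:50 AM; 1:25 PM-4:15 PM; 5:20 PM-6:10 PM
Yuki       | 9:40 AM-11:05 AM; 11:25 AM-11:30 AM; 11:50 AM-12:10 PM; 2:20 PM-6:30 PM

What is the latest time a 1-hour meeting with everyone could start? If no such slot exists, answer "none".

Sven ∩ Hana: 09:45-12:55, 13:00-13:05, 15:25-17:55.
Sven ∩ Hana ∩ Ugo: 09:45-11:50, 15:25-16:15, 17:20-17:55.
Sven ∩ Hana ∩ Ugo ∩ Yuki: 09:45-11:05, 11:25-11:30, 15:25-16:15, 17:20-17:55.
So the common availability across everyone is 09:45-11:05, 11:25-11:30, 15:25-16:15, 17:20-17:55.
The last common window of at least 60 minutes is 09:45-11:05; a 60-minute meeting can start as late as 10:05 and still end by 11:05.

10:05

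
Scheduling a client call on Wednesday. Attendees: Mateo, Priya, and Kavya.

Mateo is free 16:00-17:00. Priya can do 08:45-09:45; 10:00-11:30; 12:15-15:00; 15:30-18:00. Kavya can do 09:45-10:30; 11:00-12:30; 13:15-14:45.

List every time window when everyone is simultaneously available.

Mateo ∩ Priya: 16:00-17:00.
Mateo ∩ Priya ∩ Kavya: ∅.
There is no time when everyone is free.

none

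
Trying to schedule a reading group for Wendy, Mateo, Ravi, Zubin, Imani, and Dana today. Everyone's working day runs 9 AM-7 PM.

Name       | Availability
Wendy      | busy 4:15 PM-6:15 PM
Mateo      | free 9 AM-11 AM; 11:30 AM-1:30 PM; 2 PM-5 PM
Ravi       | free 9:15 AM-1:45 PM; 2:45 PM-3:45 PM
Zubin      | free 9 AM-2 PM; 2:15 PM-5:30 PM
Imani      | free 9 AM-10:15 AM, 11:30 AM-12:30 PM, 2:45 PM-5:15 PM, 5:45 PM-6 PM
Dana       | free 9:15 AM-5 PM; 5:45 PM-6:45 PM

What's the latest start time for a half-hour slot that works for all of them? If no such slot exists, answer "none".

15:15

Wendy free: 09:00-16:15, 18:15-19:00 (invert busy blocks within the working day).
Mateo free: 09:00-11:00, 11:30-13:30, 14:00-17:00.
Ravi free: 09:15-13:45, 14:45-15:45.
Zubin free: 09:00-14:00, 14:15-17:30.
Imani free: 09:00-10:15, 11:30-12:30, 14:45-17:15, 17:45-18:00.
Dana free: 09:15-17:00, 17:45-18:45.
Wendy ∩ Mateo: 09:00-11:00, 11:30-13:30, 14:00-16:15.
Wendy ∩ Mateo ∩ Ravi: 09:15-11:00, 11:30-13:30, 14:45-15:45.
Wendy ∩ Mateo ∩ Ravi ∩ Zubin: 09:15-11:00, 11:30-13:30, 14:45-15:45.
Wendy ∩ Mateo ∩ Ravi ∩ Zubin ∩ Imani: 09:15-10:15, 11:30-12:30, 14:45-15:45.
Wendy ∩ Mateo ∩ Ravi ∩ Zubin ∩ Imani ∩ Dana: 09:15-10:15, 11:30-12:30, 14:45-15:45.
So the common availability across everyone is 09:15-10:15, 11:30-12:30, 14:45-15:45.
The last common window of at least 30 minutes is 14:45-15:45; a 30-minute meeting can start as late as 15:15 and still end by 15:45.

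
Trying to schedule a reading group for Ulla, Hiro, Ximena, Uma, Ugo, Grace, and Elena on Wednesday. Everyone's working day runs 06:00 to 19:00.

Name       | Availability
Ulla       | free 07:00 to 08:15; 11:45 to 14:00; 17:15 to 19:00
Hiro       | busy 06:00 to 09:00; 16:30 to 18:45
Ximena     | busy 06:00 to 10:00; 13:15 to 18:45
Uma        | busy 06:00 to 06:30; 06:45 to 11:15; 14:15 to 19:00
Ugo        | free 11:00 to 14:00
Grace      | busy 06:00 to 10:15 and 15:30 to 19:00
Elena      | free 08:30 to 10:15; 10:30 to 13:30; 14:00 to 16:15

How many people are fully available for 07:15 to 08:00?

1

Ulla free: 07:00-08:15, 11:45-14:00, 17:15-19:00.
Hiro free: 09:00-16:30, 18:45-19:00 (invert busy blocks within the working day).
Ximena free: 10:00-13:15, 18:45-19:00 (invert busy blocks within the working day).
Uma free: 06:30-06:45, 11:15-14:15 (invert busy blocks within the working day).
Ugo free: 11:00-14:00.
Grace free: 10:15-15:30 (invert busy blocks within the working day).
Elena free: 08:30-10:15, 10:30-13:30, 14:00-16:15.
Ulla can make the full 07:15-08:00 slot — that's 1.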